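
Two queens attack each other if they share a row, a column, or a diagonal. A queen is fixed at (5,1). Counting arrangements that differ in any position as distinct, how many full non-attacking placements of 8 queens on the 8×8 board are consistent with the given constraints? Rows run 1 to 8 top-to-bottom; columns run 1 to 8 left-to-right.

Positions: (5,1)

Branch on row 1: col 2 → 3; col 3 → 4; col 4 → 5; col 6 → 4; col 7 → 1; col 8 → 1.
Sum: 3 + 4 + 5 + 4 + 1 + 1 = 18.

18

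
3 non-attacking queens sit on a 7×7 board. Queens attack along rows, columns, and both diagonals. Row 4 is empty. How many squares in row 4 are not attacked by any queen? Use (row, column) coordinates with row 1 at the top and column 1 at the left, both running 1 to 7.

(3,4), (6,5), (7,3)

2

(3,4) attacks row 4 at column 4 and diagonals 3, 5.
(6,5) attacks row 4 at column 5 and diagonals 3, 7.
(7,3) attacks row 4 at column 3 and diagonals 6.
Attacked columns: {3, 4, 5, 6, 7}. Safe: {1, 2}.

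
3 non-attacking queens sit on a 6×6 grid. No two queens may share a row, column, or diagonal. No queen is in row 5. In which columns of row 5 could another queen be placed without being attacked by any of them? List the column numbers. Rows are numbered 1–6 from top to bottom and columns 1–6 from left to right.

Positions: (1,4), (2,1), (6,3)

(1,4) attacks row 5 at column 4.
(2,1) attacks row 5 at column 1 and diagonals 4.
(6,3) attacks row 5 at column 3 and diagonals 2, 4.
Attacked columns: {1, 2, 3, 4}. Safe: {5, 6}.

columns 5, 6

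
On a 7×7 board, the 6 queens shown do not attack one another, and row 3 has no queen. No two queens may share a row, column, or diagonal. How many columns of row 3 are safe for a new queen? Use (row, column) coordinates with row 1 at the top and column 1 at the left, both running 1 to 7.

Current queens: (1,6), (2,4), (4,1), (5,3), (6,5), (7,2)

(1,6) attacks row 3 at column 6 and diagonals 4.
(2,4) attacks row 3 at column 4 and diagonals 3, 5.
(4,1) attacks row 3 at column 1 and diagonals 2.
(5,3) attacks row 3 at column 3 and diagonals 1, 5.
(6,5) attacks row 3 at column 5 and diagonals 2.
(7,2) attacks row 3 at column 2 and diagonals 6.
Attacked columns: {1, 2, 3, 4, 5, 6}. Safe: {7}.

1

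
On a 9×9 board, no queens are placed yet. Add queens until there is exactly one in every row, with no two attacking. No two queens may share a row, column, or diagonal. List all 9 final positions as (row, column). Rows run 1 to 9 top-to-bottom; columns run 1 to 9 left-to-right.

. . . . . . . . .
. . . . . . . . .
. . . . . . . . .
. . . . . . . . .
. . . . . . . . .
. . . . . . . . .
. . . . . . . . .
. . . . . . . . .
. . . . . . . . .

Row 1: Safe: 1, 2, 3, 4, 5, 6, 7, 8, 9. Place at column 3.
Row 2: attacked by (1,3)→{2,3,4}. Safe: 1, 5, 6, 7, 8, 9. Place at column 7.
Row 3: attacked by (1,3)→{1,3,5}; (2,7)→{6,7,8}. Safe: 2, 4, 9. Place at column 4.
Row 4: attacked by (1,3)→{3,6}; (2,7)→{5,7,9}; (3,4)→{3,4,5}. Safe: 1, 2, 8. Place at column 8.
Row 5: attacked by (1,3)→{3,7}; (2,7)→{4,7}; (3,4)→{2,4,6}; (4,8)→{7,8,9}. Safe: 1, 5. Place at column 5.
Row 6: attacked by (1,3)→{3,8}; (2,7)→{3,7}; (3,4)→{1,4,7}; (4,8)→{6,8}; (5,5)→{4,5,6}. Safe: 2, 9. Place at column 9.
Row 7: attacked by (1,3)→{3,9}; (2,7)→{2,7}; (3,4)→{4,8}; (4,8)→{5,8}; (5,5)→{3,5,7}; (6,9)→{8,9}. Safe: 1, 6. Place at column 1.
Row 8: attacked by (1,3)→{3}; (2,7)→{1,7}; (3,4)→{4,9}; (4,8)→{4,8}; (5,5)→{2,5,8}; (6,9)→{7,9}; (7,1)→{1,2}. Safe: 6. Place at column 6.
Row 9: attacked by (1,3)→{3}; (2,7)→{7}; (3,4)→{4}; (4,8)→{3,8}; (5,5)→{1,5,9}; (6,9)→{6,9}; (7,1)→{1,3}; (8,6)→{5,6,7}. Safe: 2. Place at column 2.
Columns [3, 7, 4, 8, 5, 9, 1, 6, 2], r−c [-2, -5, -1, -4, 0, -3, 6, 2, 7], r+c [4, 9, 7, 12, 10, 15, 8, 14, 11] are all distinct, so no two queens attack.

(1,3) (2,7) (3,4) (4,8) (5,5) (6,9) (7,1) (8,6) (9,2)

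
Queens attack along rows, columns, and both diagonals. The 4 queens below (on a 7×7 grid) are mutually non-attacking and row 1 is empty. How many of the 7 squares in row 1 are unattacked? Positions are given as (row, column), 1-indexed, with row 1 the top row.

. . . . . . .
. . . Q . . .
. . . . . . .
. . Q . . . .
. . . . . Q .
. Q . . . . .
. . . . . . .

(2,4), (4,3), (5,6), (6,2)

1

(2,4) attacks row 1 at column 4 and diagonals 3, 5.
(4,3) attacks row 1 at column 3 and diagonals 6.
(5,6) attacks row 1 at column 6 and diagonals 2.
(6,2) attacks row 1 at column 2 and diagonals 7.
Attacked columns: {2, 3, 4, 5, 6, 7}. Safe: {1}.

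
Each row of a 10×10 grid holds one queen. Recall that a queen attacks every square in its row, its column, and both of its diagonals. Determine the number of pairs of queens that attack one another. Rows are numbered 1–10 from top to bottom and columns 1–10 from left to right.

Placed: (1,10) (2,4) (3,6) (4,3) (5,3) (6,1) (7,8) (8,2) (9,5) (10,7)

Same column: (4,3)–(5,3) (column 3).
Same diagonal: (4,3)–(6,1) (|4−6| = |3−1| = 2).
Total attacking pairs: 2.

2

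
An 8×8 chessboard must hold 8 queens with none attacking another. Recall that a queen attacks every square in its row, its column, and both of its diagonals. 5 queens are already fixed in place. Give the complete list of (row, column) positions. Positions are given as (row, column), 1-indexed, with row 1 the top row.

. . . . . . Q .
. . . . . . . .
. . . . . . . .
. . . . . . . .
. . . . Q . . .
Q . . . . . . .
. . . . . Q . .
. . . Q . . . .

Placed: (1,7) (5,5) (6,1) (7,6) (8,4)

Row 2: attacked by (1,7)→{6,7,8}; (5,5)→{2,5,8}; (6,1)→{1,5}; (7,6)→{1,6}; (8,4)→{4}. Safe: 3. Place at column 3.
Row 3: attacked by (1,7)→{5,7}; (2,3)→{2,3,4}; (5,5)→{3,5,7}; (6,1)→{1,4}; (7,6)→{2,6}; (8,4)→{4}. Safe: 8. Place at column 8.
Row 4: attacked by (1,7)→{4,7}; (2,3)→{1,3,5}; (3,8)→{7,8}; (5,5)→{4,5,6}; (6,1)→{1,3}; (7,6)→{3,6}; (8,4)→{4,8}. Safe: 2. Place at column 2.
Columns [7, 3, 8, 2, 5, 1, 6, 4], r−c [-6, -1, -5, 2, 0, 5, 1, 4], r+c [8, 5, 11, 6, 10, 7, 13, 12] are all distinct, so no two queens attack.

(1,7) (2,3) (3,8) (4,2) (5,5) (6,1) (7,6) (8,4)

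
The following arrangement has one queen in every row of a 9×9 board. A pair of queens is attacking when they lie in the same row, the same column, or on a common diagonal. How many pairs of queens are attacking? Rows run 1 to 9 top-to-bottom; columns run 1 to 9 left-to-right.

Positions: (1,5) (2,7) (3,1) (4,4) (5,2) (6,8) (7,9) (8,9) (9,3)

Same column: (7,9)–(8,9) (column 9).
Same diagonal: (6,8)–(7,9) (|6−7| = |8−9| = 1).
Total attacking pairs: 2.

2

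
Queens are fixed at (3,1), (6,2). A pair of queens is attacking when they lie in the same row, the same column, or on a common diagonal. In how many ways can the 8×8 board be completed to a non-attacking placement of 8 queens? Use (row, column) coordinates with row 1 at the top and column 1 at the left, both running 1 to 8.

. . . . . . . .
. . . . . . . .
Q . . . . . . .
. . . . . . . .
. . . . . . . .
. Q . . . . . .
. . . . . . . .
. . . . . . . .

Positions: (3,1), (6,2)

8

Branch on row 1: col 4 → 3; col 5 → 1; col 6 → 3; col 8 → 1.
Sum: 3 + 1 + 3 + 1 = 8.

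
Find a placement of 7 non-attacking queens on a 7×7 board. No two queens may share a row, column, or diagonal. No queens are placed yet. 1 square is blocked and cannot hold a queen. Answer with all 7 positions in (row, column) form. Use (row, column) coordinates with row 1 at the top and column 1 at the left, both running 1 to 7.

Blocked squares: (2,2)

Row 1: Safe: 1, 2, 3, 4, 5, 6, 7. Place at column 5.
Row 2: attacked by (1,5)→{4,5,6}. Blocked: 2. Safe: 1, 3, 7. Place at column 1.
Row 3: attacked by (1,5)→{3,5,7}; (2,1)→{1,2}. Safe: 4, 6. Place at column 6.
Row 4: attacked by (1,5)→{2,5}; (2,1)→{1,3}; (3,6)→{5,6,7}. Safe: 4. Place at column 4.
Row 5: attacked by (1,5)→{1,5}; (2,1)→{1,4}; (3,6)→{4,6}; (4,4)→{3,4,5}. Safe: 2, 7. Place at column 2.
Row 6: attacked by (1,5)→{5}; (2,1)→{1,5}; (3,6)→{3,6}; (4,4)→{2,4,6}; (5,2)→{1,2,3}. Safe: 7. Place at column 7.
Row 7: attacked by (1,5)→{5}; (2,1)→{1,6}; (3,6)→{2,6}; (4,4)→{1,4,7}; (5,2)→{2,4}; (6,7)→{6,7}. Safe: 3. Place at column 3.
Columns [5, 1, 6, 4, 2, 7, 3], r−c [-4, 1, -3, 0, 3, -1, 4], r+c [6, 3, 9, 8, 7, 13, 10] are all distinct, so no two queens attack.

(1,5) (2,1) (3,6) (4,4) (5,2) (6,7) (7,3)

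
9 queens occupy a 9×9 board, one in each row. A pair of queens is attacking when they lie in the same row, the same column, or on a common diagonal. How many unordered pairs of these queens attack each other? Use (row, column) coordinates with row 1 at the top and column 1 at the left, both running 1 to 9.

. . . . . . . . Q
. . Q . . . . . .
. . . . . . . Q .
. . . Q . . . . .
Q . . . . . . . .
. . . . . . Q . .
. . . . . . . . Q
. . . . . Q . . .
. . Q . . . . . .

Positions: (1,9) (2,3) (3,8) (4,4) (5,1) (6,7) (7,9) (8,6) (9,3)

Same column: (1,9)–(7,9) (column 9); (2,3)–(9,3) (column 3).
Same diagonal: (2,3)–(6,7) (|2−6| = |3−7| = 4).
Total attacking pairs: 3.

3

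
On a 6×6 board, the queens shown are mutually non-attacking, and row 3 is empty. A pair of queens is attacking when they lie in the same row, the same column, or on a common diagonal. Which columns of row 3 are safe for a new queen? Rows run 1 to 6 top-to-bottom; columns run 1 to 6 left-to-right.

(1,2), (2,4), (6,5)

(1,2) attacks row 3 at column 2 and diagonals 4.
(2,4) attacks row 3 at column 4 and diagonals 3, 5.
(6,5) attacks row 3 at column 5 and diagonals 2.
Attacked columns: {2, 3, 4, 5}. Safe: {1, 6}.

columns 1, 6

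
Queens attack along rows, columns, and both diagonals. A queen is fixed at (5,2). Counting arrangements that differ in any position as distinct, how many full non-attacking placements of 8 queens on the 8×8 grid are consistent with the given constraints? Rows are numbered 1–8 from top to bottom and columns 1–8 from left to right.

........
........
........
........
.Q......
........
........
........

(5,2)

8

Branch on row 1: col 1 → 1; col 3 → 0; col 4 → 3; col 5 → 3; col 7 → 0; col 8 → 1.
Sum: 1 + 0 + 3 + 3 + 0 + 1 = 8.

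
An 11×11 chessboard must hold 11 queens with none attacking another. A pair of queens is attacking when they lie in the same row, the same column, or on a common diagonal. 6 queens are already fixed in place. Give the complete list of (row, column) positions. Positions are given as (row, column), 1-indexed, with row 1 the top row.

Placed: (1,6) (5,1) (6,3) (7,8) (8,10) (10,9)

(1,6) (2,2) (3,11) (4,7) (5,1) (6,3) (7,8) (8,10) (9,4) (10,9) (11,5)

Row 2: attacked by (1,6)→{5,6,7}; (5,1)→{1,4}; (6,3)→{3,7}; (7,8)→{3,8}; (8,10)→{4,10}; (10,9)→{1,9}. Safe: 2, 11. Place at column 2.
Row 3: attacked by (1,6)→{4,6,8}; (2,2)→{1,2,3}; (5,1)→{1,3}; (6,3)→{3,6}; (7,8)→{4,8}; (8,10)→{5,10}; (10,9)→{2,9}. Safe: 7, 11. Place at column 11.
Row 4: attacked by (1,6)→{3,6,9}; (2,2)→{2,4}; (3,11)→{10,11}; (5,1)→{1,2}; (6,3)→{1,3,5}; (7,8)→{5,8,11}; (8,10)→{6,10}; (10,9)→{3,9}. Safe: 7. Place at column 7.
Row 9: attacked by (1,6)→{6}; (2,2)→{2,9}; (3,11)→{5,11}; (4,7)→{2,7}; (5,1)→{1,5}; (6,3)→{3,6}; (7,8)→{6,8,10}; (8,10)→{9,10,11}; (10,9)→{8,9,10}. Safe: 4. Place at column 4.
Row 11: attacked by (1,6)→{6}; (2,2)→{2,11}; (3,11)→{3,11}; (4,7)→{7}; (5,1)→{1,7}; (6,3)→{3,8}; (7,8)→{4,8}; (8,10)→{7,10}; (9,4)→{2,4,6}; (10,9)→{8,9,10}. Safe: 5. Place at column 5.
Columns [6, 2, 11, 7, 1, 3, 8, 10, 4, 9, 5], r−c [-5, 0, -8, -3, 4, 3, -1, -2, 5, 1, 6], r+c [7, 4, 14, 11, 6, 9, 15, 18, 13, 19, 16] are all distinct, so no two queens attack.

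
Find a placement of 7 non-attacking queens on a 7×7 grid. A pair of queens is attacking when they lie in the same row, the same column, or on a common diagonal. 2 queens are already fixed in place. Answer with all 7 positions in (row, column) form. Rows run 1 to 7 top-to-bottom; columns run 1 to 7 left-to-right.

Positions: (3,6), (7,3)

(1,5) (2,1) (3,6) (4,4) (5,2) (6,7) (7,3)

Row 1: attacked by (3,6)→{4,6}; (7,3)→{3}. Safe: 1, 2, 5, 7. Place at column 5.
Row 2: attacked by (1,5)→{4,5,6}; (3,6)→{5,6,7}; (7,3)→{3}. Safe: 1, 2. Place at column 1.
Row 4: attacked by (1,5)→{2,5}; (2,1)→{1,3}; (3,6)→{5,6,7}; (7,3)→{3,6}. Safe: 4. Place at column 4.
Row 5: attacked by (1,5)→{1,5}; (2,1)→{1,4}; (3,6)→{4,6}; (4,4)→{3,4,5}; (7,3)→{1,3,5}. Safe: 2, 7. Place at column 2.
Row 6: attacked by (1,5)→{5}; (2,1)→{1,5}; (3,6)→{3,6}; (4,4)→{2,4,6}; (5,2)→{1,2,3}; (7,3)→{2,3,4}. Safe: 7. Place at column 7.
Columns [5, 1, 6, 4, 2, 7, 3], r−c [-4, 1, -3, 0, 3, -1, 4], r+c [6, 3, 9, 8, 7, 13, 10] are all distinct, so no two queens attack.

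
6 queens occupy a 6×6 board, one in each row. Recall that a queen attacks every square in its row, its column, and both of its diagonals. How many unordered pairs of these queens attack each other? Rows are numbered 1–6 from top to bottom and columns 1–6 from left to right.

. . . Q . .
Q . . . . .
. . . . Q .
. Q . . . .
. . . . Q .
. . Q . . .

1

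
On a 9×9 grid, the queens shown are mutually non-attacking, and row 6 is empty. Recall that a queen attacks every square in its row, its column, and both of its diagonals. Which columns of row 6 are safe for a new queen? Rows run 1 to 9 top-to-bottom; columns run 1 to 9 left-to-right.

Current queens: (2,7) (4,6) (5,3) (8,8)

columns 1, 5, 9

(2,7) attacks row 6 at column 7 and diagonals 3.
(4,6) attacks row 6 at column 6 and diagonals 4, 8.
(5,3) attacks row 6 at column 3 and diagonals 2, 4.
(8,8) attacks row 6 at column 8 and diagonals 6.
Attacked columns: {2, 3, 4, 6, 7, 8}. Safe: {1, 5, 9}.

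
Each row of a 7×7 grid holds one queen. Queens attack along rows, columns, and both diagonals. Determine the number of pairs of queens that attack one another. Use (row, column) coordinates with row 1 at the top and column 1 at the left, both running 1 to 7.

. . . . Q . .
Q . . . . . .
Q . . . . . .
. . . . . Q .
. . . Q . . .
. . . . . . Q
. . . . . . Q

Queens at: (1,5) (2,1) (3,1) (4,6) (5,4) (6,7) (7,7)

Same column: (2,1)–(3,1) (column 1); (6,7)–(7,7) (column 7).
Same diagonal: (2,1)–(5,4) (|2−5| = |1−4| = 3).
Total attacking pairs: 3.

3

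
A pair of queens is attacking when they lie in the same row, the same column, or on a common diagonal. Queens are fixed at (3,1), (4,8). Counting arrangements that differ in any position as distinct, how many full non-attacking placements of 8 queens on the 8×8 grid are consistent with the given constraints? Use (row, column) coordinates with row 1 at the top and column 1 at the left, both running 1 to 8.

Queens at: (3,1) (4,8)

3

Branch on row 1: col 2 → 0; col 4 → 1; col 6 → 2; col 7 → 0.
Sum: 0 + 1 + 2 + 0 = 3.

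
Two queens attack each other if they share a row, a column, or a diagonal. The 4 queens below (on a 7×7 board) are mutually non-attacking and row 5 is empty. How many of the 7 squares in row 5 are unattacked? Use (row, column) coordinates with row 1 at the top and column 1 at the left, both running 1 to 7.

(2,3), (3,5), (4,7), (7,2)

(2,3) attacks row 5 at column 3 and diagonals 6.
(3,5) attacks row 5 at column 5 and diagonals 3, 7.
(4,7) attacks row 5 at column 7 and diagonals 6.
(7,2) attacks row 5 at column 2 and diagonals 4.
Attacked columns: {2, 3, 4, 5, 6, 7}. Safe: {1}.

1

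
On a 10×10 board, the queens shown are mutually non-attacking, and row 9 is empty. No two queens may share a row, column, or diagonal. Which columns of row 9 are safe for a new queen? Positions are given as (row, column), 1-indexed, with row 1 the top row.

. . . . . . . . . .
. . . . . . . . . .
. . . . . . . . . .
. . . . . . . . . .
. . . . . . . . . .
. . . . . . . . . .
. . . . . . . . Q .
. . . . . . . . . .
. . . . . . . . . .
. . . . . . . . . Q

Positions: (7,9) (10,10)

(7,9) attacks row 9 at column 9 and diagonals 7.
(10,10) attacks row 9 at column 10 and diagonals 9.
Attacked columns: {7, 9, 10}. Safe: {1, 2, 3, 4, 5, 6, 8}.

columns 1, 2, 3, 4, 5, 6, 8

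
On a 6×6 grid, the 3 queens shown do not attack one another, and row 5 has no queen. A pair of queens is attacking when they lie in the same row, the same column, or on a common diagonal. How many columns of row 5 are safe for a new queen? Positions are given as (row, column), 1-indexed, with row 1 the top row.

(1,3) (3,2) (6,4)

2

(1,3) attacks row 5 at column 3.
(3,2) attacks row 5 at column 2 and diagonals 4.
(6,4) attacks row 5 at column 4 and diagonals 3, 5.
Attacked columns: {2, 3, 4, 5}. Safe: {1, 6}.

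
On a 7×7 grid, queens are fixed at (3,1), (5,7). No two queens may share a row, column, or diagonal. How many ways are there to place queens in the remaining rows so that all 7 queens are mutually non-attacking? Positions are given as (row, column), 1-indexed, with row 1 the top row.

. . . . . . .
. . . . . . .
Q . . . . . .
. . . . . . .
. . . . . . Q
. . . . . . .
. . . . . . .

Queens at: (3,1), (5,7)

Branch on row 1: col 2 → 1; col 4 → 0; col 5 → 0; col 6 → 1.
Sum: 1 + 0 + 0 + 1 = 2.

2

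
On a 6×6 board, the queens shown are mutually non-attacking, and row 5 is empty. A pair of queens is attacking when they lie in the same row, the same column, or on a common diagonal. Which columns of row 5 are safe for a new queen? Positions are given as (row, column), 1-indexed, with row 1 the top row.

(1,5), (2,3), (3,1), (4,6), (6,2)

columns 4

(1,5) attacks row 5 at column 5 and diagonals 1.
(2,3) attacks row 5 at column 3 and diagonals 6.
(3,1) attacks row 5 at column 1 and diagonals 3.
(4,6) attacks row 5 at column 6 and diagonals 5.
(6,2) attacks row 5 at column 2 and diagonals 1, 3.
Attacked columns: {1, 2, 3, 5, 6}. Safe: {4}.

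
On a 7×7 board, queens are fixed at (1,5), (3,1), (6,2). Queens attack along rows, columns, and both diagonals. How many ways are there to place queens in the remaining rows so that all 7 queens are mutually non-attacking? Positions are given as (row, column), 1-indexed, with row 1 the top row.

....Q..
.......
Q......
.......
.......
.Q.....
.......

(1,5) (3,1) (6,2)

1

Branch on row 2: col 3 → 1; col 7 → 0.
Sum: 1 + 0 = 1.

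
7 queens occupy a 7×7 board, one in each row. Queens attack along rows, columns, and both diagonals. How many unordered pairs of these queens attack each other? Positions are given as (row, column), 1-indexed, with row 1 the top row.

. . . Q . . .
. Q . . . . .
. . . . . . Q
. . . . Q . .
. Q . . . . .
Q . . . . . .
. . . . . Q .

Same column: (2,2)–(5,2) (column 2).
Same diagonal: (5,2)–(6,1) (|5−6| = |2−1| = 1).
Total attacking pairs: 2.

2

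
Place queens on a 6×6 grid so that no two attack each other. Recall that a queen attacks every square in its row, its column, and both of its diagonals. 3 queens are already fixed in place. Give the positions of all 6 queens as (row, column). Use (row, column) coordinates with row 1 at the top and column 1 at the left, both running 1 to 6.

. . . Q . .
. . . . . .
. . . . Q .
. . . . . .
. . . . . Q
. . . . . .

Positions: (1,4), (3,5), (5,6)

Row 2: attacked by (1,4)→{3,4,5}; (3,5)→{4,5,6}; (5,6)→{3,6}. Safe: 1, 2. Place at column 1.
Row 4: attacked by (1,4)→{1,4}; (2,1)→{1,3}; (3,5)→{4,5,6}; (5,6)→{5,6}. Safe: 2. Place at column 2.
Row 6: attacked by (1,4)→{4}; (2,1)→{1,5}; (3,5)→{2,5}; (4,2)→{2,4}; (5,6)→{5,6}. Safe: 3. Place at column 3.
Columns [4, 1, 5, 2, 6, 3], r−c [-3, 1, -2, 2, -1, 3], r+c [5, 3, 8, 6, 11, 9] are all distinct, so no two queens attack.

(1,4) (2,1) (3,5) (4,2) (5,6) (6,3)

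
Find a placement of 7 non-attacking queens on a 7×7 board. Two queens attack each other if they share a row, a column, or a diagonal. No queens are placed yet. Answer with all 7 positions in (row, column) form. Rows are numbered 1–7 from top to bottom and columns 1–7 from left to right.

Row 1: Safe: 1, 2, 3, 4, 5, 6, 7. Place at column 4.
Row 2: attacked by (1,4)→{3,4,5}. Safe: 1, 2, 6, 7. Place at column 1.
Row 3: attacked by (1,4)→{2,4,6}; (2,1)→{1,2}. Safe: 3, 5, 7. Place at column 5.
Row 4: attacked by (1,4)→{1,4,7}; (2,1)→{1,3}; (3,5)→{4,5,6}. Safe: 2. Place at column 2.
Row 5: attacked by (1,4)→{4}; (2,1)→{1,4}; (3,5)→{3,5,7}; (4,2)→{1,2,3}. Safe: 6. Place at column 6.
Row 6: attacked by (1,4)→{4}; (2,1)→{1,5}; (3,5)→{2,5}; (4,2)→{2,4}; (5,6)→{5,6,7}. Safe: 3. Place at column 3.
Row 7: attacked by (1,4)→{4}; (2,1)→{1,6}; (3,5)→{1,5}; (4,2)→{2,5}; (5,6)→{4,6}; (6,3)→{2,3,4}. Safe: 7. Place at column 7.
Columns [4, 1, 5, 2, 6, 3, 7], r−c [-3, 1, -2, 2, -1, 3, 0], r+c [5, 3, 8, 6, 11, 9, 14] are all distinct, so no two queens attack.

(1,4) (2,1) (3,5) (4,2) (5,6) (6,3) (7,7)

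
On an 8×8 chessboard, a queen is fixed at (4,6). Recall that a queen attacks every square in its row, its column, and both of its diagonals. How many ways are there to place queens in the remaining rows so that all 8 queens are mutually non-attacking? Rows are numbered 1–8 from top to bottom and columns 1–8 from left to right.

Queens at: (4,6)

Branch on row 1: col 1 → 2; col 2 → 1; col 4 → 1; col 5 → 6; col 7 → 1; col 8 → 1.
Sum: 2 + 1 + 1 + 6 + 1 + 1 = 12.

12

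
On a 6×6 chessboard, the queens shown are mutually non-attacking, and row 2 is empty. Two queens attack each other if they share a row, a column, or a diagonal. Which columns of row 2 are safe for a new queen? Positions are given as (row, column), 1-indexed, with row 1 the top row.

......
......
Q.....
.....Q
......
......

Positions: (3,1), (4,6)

columns 3, 5

(3,1) attacks row 2 at column 1 and diagonals 2.
(4,6) attacks row 2 at column 6 and diagonals 4.
Attacked columns: {1, 2, 4, 6}. Safe: {3, 5}.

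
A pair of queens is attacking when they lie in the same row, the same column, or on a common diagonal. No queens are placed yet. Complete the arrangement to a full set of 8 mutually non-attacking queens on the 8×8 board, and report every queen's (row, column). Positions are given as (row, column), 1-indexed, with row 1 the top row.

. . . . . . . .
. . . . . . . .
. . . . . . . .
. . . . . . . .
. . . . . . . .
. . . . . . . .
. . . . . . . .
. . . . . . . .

(1,3) (2,6) (3,8) (4,1) (5,4) (6,7) (7,5) (8,2)

Row 1: Safe: 1, 2, 3, 4, 5, 6, 7, 8. Place at column 3.
Row 2: attacked by (1,3)→{2,3,4}. Safe: 1, 5, 6, 7, 8. Place at column 6.
Row 3: attacked by (1,3)→{1,3,5}; (2,6)→{5,6,7}. Safe: 2, 4, 8. Place at column 8.
Row 4: attacked by (1,3)→{3,6}; (2,6)→{4,6,8}; (3,8)→{7,8}. Safe: 1, 2, 5. Place at column 1.
Row 5: attacked by (1,3)→{3,7}; (2,6)→{3,6}; (3,8)→{6,8}; (4,1)→{1,2}. Safe: 4, 5. Place at column 4.
Row 6: attacked by (1,3)→{3,8}; (2,6)→{2,6}; (3,8)→{5,8}; (4,1)→{1,3}; (5,4)→{3,4,5}. Safe: 7. Place at column 7.
Row 7: attacked by (1,3)→{3}; (2,6)→{1,6}; (3,8)→{4,8}; (4,1)→{1,4}; (5,4)→{2,4,6}; (6,7)→{6,7,8}. Safe: 5. Place at column 5.
Row 8: attacked by (1,3)→{3}; (2,6)→{6}; (3,8)→{3,8}; (4,1)→{1,5}; (5,4)→{1,4,7}; (6,7)→{5,7}; (7,5)→{4,5,6}. Safe: 2. Place at column 2.
Columns [3, 6, 8, 1, 4, 7, 5, 2], r−c [-2, -4, -5, 3, 1, -1, 2, 6], r+c [4, 8, 11, 5, 9, 13, 12, 10] are all distinct, so no two queens attack.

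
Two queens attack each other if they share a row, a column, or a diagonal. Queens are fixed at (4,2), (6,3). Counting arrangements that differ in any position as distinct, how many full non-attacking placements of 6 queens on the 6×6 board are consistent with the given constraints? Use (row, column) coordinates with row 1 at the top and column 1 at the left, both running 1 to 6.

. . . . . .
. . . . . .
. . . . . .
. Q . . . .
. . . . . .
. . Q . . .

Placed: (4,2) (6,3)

Branch on row 1: col 1 → 0; col 4 → 1; col 6 → 0.
Sum: 0 + 1 + 0 = 1.

1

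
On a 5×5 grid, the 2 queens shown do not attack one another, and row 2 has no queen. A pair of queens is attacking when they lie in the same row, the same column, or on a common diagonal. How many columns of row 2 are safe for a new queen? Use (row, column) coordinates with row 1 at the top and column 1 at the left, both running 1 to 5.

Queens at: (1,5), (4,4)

2

(1,5) attacks row 2 at column 5 and diagonals 4.
(4,4) attacks row 2 at column 4 and diagonals 2.
Attacked columns: {2, 4, 5}. Safe: {1, 3}.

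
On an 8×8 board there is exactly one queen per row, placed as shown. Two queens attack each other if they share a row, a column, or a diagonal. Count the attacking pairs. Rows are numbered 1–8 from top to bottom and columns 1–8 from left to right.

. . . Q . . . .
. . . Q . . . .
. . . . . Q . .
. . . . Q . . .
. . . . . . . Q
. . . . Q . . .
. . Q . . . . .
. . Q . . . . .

8

Same column: (1,4)–(2,4) (column 4); (4,5)–(6,5) (column 5); (7,3)–(8,3) (column 3).
Same diagonal: (1,4)–(3,6) (|1−3| = |4−6| = 2); (1,4)–(5,8) (|1−5| = |4−8| = 4); (3,6)–(4,5) (|3−4| = |6−5| = 1); (3,6)–(5,8) (|3−5| = |6−8| = 2); (6,5)–(8,3) (|6−8| = |5−3| = 2).
Total attacking pairs: 8.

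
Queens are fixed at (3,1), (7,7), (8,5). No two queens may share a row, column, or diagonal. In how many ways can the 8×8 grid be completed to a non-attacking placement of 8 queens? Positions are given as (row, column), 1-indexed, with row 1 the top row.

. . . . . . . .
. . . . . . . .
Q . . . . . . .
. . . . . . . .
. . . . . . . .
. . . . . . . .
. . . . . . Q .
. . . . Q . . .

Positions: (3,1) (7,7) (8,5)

Branch on row 1: col 2 → 0; col 4 → 1; col 6 → 1; col 8 → 1.
Sum: 0 + 1 + 1 + 1 = 3.

3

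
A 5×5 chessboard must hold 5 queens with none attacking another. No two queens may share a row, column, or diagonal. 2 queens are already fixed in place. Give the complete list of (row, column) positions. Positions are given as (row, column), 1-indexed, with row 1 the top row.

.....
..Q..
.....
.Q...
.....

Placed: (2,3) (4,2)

Row 1: attacked by (2,3)→{2,3,4}; (4,2)→{2,5}. Safe: 1. Place at column 1.
Row 3: attacked by (1,1)→{1,3}; (2,3)→{2,3,4}; (4,2)→{1,2,3}. Safe: 5. Place at column 5.
Row 5: attacked by (1,1)→{1,5}; (2,3)→{3}; (3,5)→{3,5}; (4,2)→{1,2,3}. Safe: 4. Place at column 4.
Columns [1, 3, 5, 2, 4], r−c [0, -1, -2, 2, 1], r+c [2, 5, 8, 6, 9] are all distinct, so no two queens attack.

(1,1) (2,3) (3,5) (4,2) (5,4)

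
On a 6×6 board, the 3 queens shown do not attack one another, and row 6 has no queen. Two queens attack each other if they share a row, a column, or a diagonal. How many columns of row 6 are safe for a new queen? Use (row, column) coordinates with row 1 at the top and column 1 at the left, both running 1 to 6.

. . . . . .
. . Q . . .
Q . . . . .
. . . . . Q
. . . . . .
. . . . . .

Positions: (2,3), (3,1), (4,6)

(2,3) attacks row 6 at column 3.
(3,1) attacks row 6 at column 1 and diagonals 4.
(4,6) attacks row 6 at column 6 and diagonals 4.
Attacked columns: {1, 3, 4, 6}. Safe: {2, 5}.

2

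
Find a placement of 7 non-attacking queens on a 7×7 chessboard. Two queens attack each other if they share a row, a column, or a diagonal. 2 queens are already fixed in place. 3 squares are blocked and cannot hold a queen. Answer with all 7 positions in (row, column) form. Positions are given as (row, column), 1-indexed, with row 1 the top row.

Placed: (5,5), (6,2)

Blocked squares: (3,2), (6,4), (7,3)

Row 1: attacked by (5,5)→{1,5}; (6,2)→{2,7}. Safe: 3, 4, 6. Place at column 3.
Row 2: attacked by (1,3)→{2,3,4}; (5,5)→{2,5}; (6,2)→{2,6}. Safe: 1, 7. Place at column 7.
Row 3: attacked by (1,3)→{1,3,5}; (2,7)→{6,7}; (5,5)→{3,5,7}; (6,2)→{2,5}. Blocked: 2. Safe: 4. Place at column 4.
Row 4: attacked by (1,3)→{3,6}; (2,7)→{5,7}; (3,4)→{3,4,5}; (5,5)→{4,5,6}; (6,2)→{2,4}. Safe: 1. Place at column 1.
Row 7: attacked by (1,3)→{3}; (2,7)→{2,7}; (3,4)→{4}; (4,1)→{1,4}; (5,5)→{3,5,7}; (6,2)→{1,2,3}. Blocked: 3. Safe: 6. Place at column 6.
Columns [3, 7, 4, 1, 5, 2, 6], r−c [-2, -5, -1, 3, 0, 4, 1], r+c [4, 9, 7, 5, 10, 8, 13] are all distinct, so no two queens attack.

(1,3) (2,7) (3,4) (4,1) (5,5) (6,2) (7,6)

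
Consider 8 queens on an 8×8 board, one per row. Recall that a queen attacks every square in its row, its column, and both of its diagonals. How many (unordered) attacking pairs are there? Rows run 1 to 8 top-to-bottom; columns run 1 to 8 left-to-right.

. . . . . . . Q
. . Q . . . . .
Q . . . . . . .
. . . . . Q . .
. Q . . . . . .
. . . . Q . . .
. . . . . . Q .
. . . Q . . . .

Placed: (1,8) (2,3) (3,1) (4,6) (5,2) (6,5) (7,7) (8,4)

0

All columns are distinct and no two queens satisfy |Δrow| = |Δcol|, so no pair attacks.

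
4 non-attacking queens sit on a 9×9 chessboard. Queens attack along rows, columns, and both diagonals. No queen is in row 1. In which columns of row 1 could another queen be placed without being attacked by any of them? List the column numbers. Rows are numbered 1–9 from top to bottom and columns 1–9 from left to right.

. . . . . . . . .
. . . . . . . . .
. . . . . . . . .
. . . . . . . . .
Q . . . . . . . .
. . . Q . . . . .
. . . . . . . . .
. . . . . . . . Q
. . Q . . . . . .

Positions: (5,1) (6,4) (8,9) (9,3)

(5,1) attacks row 1 at column 1 and diagonals 5.
(6,4) attacks row 1 at column 4 and diagonals 9.
(8,9) attacks row 1 at column 9 and diagonals 2.
(9,3) attacks row 1 at column 3.
Attacked columns: {1, 2, 3, 4, 5, 9}. Safe: {6, 7, 8}.

columns 6, 7, 8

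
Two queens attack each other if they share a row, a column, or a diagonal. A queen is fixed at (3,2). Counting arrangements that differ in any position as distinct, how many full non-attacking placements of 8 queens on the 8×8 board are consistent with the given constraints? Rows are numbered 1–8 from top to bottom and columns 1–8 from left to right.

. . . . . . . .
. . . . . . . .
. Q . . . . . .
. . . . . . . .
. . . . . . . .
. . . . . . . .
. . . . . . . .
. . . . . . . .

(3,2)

14

Branch on row 1: col 1 → 0; col 3 → 7; col 5 → 3; col 6 → 2; col 7 → 2; col 8 → 0.
Sum: 0 + 7 + 3 + 2 + 2 + 0 = 14.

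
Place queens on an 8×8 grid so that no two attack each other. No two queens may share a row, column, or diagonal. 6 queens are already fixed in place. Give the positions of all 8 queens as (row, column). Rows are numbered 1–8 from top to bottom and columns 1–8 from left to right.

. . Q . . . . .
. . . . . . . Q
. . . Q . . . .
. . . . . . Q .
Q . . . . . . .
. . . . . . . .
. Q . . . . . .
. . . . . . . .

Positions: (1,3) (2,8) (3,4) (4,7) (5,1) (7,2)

(1,3) (2,8) (3,4) (4,7) (5,1) (6,6) (7,2) (8,5)

Row 6: attacked by (1,3)→{3,8}; (2,8)→{4,8}; (3,4)→{1,4,7}; (4,7)→{5,7}; (5,1)→{1,2}; (7,2)→{1,2,3}. Safe: 6. Place at column 6.
Row 8: attacked by (1,3)→{3}; (2,8)→{2,8}; (3,4)→{4}; (4,7)→{3,7}; (5,1)→{1,4}; (6,6)→{4,6,8}; (7,2)→{1,2,3}. Safe: 5. Place at column 5.
Columns [3, 8, 4, 7, 1, 6, 2, 5], r−c [-2, -6, -1, -3, 4, 0, 5, 3], r+c [4, 10, 7, 11, 6, 12, 9, 13] are all distinct, so no two queens attack.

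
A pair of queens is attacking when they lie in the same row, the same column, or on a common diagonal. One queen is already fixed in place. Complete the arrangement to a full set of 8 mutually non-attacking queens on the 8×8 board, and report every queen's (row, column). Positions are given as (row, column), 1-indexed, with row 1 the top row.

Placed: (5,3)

Row 1: attacked by (5,3)→{3,7}. Safe: 1, 2, 4, 5, 6, 8. Place at column 1.
Row 2: attacked by (1,1)→{1,2}; (5,3)→{3,6}. Safe: 4, 5, 7, 8. Place at column 5.
Row 3: attacked by (1,1)→{1,3}; (2,5)→{4,5,6}; (5,3)→{1,3,5}. Safe: 2, 7, 8. Place at column 8.
Row 4: attacked by (1,1)→{1,4}; (2,5)→{3,5,7}; (3,8)→{7,8}; (5,3)→{2,3,4}. Safe: 6. Place at column 6.
Row 6: attacked by (1,1)→{1,6}; (2,5)→{1,5}; (3,8)→{5,8}; (4,6)→{4,6,8}; (5,3)→{2,3,4}. Safe: 7. Place at column 7.
Row 7: attacked by (1,1)→{1,7}; (2,5)→{5}; (3,8)→{4,8}; (4,6)→{3,6}; (5,3)→{1,3,5}; (6,7)→{6,7,8}. Safe: 2. Place at column 2.
Row 8: attacked by (1,1)→{1,8}; (2,5)→{5}; (3,8)→{3,8}; (4,6)→{2,6}; (5,3)→{3,6}; (6,7)→{5,7}; (7,2)→{1,2,3}. Safe: 4. Place at column 4.
Columns [1, 5, 8, 6, 3, 7, 2, 4], r−c [0, -3, -5, -2, 2, -1, 5, 4], r+c [2, 7, 11, 10, 8, 13, 9, 12] are all distinct, so no two queens attack.

(1,1) (2,5) (3,8) (4,6) (5,3) (6,7) (7,2) (8,4)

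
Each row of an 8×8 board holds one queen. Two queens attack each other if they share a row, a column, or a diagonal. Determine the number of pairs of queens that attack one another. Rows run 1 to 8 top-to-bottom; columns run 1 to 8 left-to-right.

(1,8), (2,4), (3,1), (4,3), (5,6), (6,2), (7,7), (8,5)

All columns are distinct and no two queens satisfy |Δrow| = |Δcol|, so no pair attacks.

0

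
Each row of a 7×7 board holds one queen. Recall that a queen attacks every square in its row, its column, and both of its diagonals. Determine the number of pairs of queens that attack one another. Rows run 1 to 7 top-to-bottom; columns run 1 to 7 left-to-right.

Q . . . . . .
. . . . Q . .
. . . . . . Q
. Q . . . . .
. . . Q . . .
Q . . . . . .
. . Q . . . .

Same column: (1,1)–(6,1) (column 1).
Same diagonal: (2,5)–(6,1) (|2−6| = |5−1| = 4); (3,7)–(7,3) (|3−7| = |7−3| = 4).
Total attacking pairs: 3.

3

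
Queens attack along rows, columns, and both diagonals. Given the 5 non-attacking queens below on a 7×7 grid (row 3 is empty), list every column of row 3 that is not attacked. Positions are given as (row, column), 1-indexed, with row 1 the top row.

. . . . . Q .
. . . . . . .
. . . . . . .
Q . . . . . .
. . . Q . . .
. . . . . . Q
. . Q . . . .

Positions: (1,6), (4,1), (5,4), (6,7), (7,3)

columns 5

(1,6) attacks row 3 at column 6 and diagonals 4.
(4,1) attacks row 3 at column 1 and diagonals 2.
(5,4) attacks row 3 at column 4 and diagonals 2, 6.
(6,7) attacks row 3 at column 7 and diagonals 4.
(7,3) attacks row 3 at column 3 and diagonals 7.
Attacked columns: {1, 2, 3, 4, 6, 7}. Safe: {5}.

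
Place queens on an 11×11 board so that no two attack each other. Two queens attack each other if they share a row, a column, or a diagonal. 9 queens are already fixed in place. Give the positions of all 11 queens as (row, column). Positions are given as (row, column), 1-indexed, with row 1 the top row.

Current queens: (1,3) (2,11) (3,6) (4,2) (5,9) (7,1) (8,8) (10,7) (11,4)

Row 6: attacked by (1,3)→{3,8}; (2,11)→{7,11}; (3,6)→{3,6,9}; (4,2)→{2,4}; (5,9)→{8,9,10}; (7,1)→{1,2}; (8,8)→{6,8,10}; (10,7)→{3,7,11}; (11,4)→{4,9}. Safe: 5. Place at column 5.
Row 9: attacked by (1,3)→{3,11}; (2,11)→{4,11}; (3,6)→{6}; (4,2)→{2,7}; (5,9)→{5,9}; (6,5)→{2,5,8}; (7,1)→{1,3}; (8,8)→{7,8,9}; (10,7)→{6,7,8}; (11,4)→{2,4,6}. Safe: 10. Place at column 10.
Columns [3, 11, 6, 2, 9, 5, 1, 8, 10, 7, 4], r−c [-2, -9, -3, 2, -4, 1, 6, 0, -1, 3, 7], r+c [4, 13, 9, 6, 14, 11, 8, 16, 19, 17, 15] are all distinct, so no two queens attack.

(1,3) (2,11) (3,6) (4,2) (5,9) (6,5) (7,1) (8,8) (9,10) (10,7) (11,4)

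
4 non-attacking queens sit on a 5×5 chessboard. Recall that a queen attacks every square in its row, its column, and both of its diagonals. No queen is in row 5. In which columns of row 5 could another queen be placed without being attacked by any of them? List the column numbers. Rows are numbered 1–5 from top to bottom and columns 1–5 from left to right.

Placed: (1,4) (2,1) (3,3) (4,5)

(1,4) attacks row 5 at column 4.
(2,1) attacks row 5 at column 1 and diagonals 4.
(3,3) attacks row 5 at column 3 and diagonals 1, 5.
(4,5) attacks row 5 at column 5 and diagonals 4.
Attacked columns: {1, 3, 4, 5}. Safe: {2}.

columns 2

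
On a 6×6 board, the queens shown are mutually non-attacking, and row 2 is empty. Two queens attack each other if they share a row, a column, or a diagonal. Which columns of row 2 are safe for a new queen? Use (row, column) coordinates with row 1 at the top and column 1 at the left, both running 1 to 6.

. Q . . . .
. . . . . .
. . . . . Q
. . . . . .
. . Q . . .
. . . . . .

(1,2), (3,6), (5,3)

(1,2) attacks row 2 at column 2 and diagonals 1, 3.
(3,6) attacks row 2 at column 6 and diagonals 5.
(5,3) attacks row 2 at column 3 and diagonals 6.
Attacked columns: {1, 2, 3, 5, 6}. Safe: {4}.

columns 4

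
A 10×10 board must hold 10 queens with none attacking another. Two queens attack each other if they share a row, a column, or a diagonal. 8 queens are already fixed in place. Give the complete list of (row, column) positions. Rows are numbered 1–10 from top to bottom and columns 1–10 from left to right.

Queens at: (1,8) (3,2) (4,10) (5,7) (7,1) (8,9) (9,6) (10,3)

Row 2: attacked by (1,8)→{7,8,9}; (3,2)→{1,2,3}; (4,10)→{8,10}; (5,7)→{4,7,10}; (7,1)→{1,6}; (8,9)→{3,9}; (9,6)→{6}; (10,3)→{3}. Safe: 5. Place at column 5.
Row 6: attacked by (1,8)→{3,8}; (2,5)→{1,5,9}; (3,2)→{2,5}; (4,10)→{8,10}; (5,7)→{6,7,8}; (7,1)→{1,2}; (8,9)→{7,9}; (9,6)→{3,6,9}; (10,3)→{3,7}. Safe: 4. Place at column 4.
Columns [8, 5, 2, 10, 7, 4, 1, 9, 6, 3], r−c [-7, -3, 1, -6, -2, 2, 6, -1, 3, 7], r+c [9, 7, 5, 14, 12, 10, 8, 17, 15, 13] are all distinct, so no two queens attack.

(1,8) (2,5) (3,2) (4,10) (5,7) (6,4) (7,1) (8,9) (9,6) (10,3)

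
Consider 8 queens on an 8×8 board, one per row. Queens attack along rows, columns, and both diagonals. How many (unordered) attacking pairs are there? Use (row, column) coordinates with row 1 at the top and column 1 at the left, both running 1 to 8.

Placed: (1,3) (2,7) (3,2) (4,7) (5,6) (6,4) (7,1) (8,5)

2

Same column: (2,7)–(4,7) (column 7).
Same diagonal: (4,7)–(5,6) (|4−5| = |7−6| = 1).
Total attacking pairs: 2.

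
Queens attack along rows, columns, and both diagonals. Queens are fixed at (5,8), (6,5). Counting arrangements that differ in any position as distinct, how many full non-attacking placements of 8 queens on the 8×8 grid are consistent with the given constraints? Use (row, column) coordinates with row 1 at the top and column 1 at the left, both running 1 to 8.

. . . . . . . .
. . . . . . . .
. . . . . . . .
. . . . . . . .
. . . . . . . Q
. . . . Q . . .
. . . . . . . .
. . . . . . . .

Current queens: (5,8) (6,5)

6

Branch on row 1: col 1 → 0; col 2 → 1; col 3 → 2; col 6 → 1; col 7 → 2.
Sum: 0 + 1 + 2 + 1 + 2 = 6.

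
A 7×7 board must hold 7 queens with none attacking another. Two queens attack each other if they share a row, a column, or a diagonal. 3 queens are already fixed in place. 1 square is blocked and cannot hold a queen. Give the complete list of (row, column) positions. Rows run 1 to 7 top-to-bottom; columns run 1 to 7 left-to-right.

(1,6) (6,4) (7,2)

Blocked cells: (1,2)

(1,6) (2,3) (3,5) (4,7) (5,1) (6,4) (7,2)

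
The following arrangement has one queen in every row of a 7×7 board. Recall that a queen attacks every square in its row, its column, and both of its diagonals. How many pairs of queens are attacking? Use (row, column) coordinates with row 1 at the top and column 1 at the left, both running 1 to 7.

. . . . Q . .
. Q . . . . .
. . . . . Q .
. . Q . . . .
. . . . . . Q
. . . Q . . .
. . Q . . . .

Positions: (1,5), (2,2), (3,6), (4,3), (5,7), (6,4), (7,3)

2

Same column: (4,3)–(7,3) (column 3).
Same diagonal: (6,4)–(7,3) (|6−7| = |4−3| = 1).
Total attacking pairs: 2.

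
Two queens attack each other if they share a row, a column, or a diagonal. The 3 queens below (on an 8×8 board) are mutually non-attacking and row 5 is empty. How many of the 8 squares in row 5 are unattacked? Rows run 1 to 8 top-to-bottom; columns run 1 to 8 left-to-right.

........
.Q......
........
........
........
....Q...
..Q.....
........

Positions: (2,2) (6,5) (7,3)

2

(2,2) attacks row 5 at column 2 and diagonals 5.
(6,5) attacks row 5 at column 5 and diagonals 4, 6.
(7,3) attacks row 5 at column 3 and diagonals 1, 5.
Attacked columns: {1, 2, 3, 4, 5, 6}. Safe: {7, 8}.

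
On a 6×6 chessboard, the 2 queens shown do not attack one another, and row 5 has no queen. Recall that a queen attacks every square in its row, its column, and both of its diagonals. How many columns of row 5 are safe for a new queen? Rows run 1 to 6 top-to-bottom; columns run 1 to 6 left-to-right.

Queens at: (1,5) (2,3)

2

(1,5) attacks row 5 at column 5 and diagonals 1.
(2,3) attacks row 5 at column 3 and diagonals 6.
Attacked columns: {1, 3, 5, 6}. Safe: {2, 4}.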